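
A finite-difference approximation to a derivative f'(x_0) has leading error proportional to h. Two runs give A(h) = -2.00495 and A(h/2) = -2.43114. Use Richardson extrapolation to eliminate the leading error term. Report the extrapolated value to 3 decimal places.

The leading error scales as h; refining by a factor of 2 reduces it by 2^1 = 2.
Extrapolated value = (2·A(h/2) − A(h)) / (2 − 1)
= (2·(-2.43114) − (-2.00495)) / 1
= -2.85733 / 1 = -2.85733

-2.857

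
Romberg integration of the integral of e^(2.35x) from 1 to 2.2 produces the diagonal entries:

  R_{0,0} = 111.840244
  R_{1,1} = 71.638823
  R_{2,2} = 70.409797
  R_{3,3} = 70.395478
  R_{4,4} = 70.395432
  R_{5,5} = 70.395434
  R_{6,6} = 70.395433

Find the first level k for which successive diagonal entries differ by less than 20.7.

k = 2

|R_{1,1} − R_{0,0}| = 40.201421 ≥ 20.7
|R_{2,2} − R_{1,1}| = 1.229026 < 20.7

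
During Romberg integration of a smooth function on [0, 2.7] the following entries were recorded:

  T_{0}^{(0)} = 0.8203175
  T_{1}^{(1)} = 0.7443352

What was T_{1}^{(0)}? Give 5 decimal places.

0.76333

From T_{1}^{(1)} = (4·T_{1}^{(0)} − T_{0}^{(0)})/3, solve for T_{1}^{(0)}:
4·T_{1}^{(0)} = 3·0.7443352 + 0.8203175 = 3.0533231
T_{1}^{(0)} = 0.7633308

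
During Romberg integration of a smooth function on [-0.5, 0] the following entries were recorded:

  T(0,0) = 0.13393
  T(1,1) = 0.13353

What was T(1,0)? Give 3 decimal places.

0.134

From T(1,1) = (4·T(1,0) − T(0,0))/3, solve for T(1,0):
4·T(1,0) = 3·0.13353 + 0.13393 = 0.53452
T(1,0) = 0.13363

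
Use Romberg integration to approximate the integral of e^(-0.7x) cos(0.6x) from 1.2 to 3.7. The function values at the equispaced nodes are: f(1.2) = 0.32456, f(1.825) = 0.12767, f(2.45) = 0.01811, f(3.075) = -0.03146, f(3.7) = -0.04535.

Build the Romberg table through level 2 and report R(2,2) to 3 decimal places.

R(0,0) (trapezoid, 1 panel, h=2.5000): 0.34901
R(1,0) (trapezoid, 2 panels, h=1.2500): 0.19714
R(2,0) (trapezoid, 4 panels, h=0.6250): 0.15870
R(1,1) = 0.19714 + (0.19714 − 0.34901)/3 = 0.14652
R(2,1) = 0.15870 + (0.15870 − 0.19714)/3 = 0.14589
R(2,2) = 0.14589 + (0.14589 − 0.14652)/15 = 0.14585

0.146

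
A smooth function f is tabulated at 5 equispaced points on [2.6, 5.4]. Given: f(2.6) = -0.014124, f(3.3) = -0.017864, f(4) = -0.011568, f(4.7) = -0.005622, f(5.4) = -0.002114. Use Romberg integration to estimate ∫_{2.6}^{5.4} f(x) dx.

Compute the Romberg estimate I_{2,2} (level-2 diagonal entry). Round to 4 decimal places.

-0.0312

I_{0,0} (trapezoid, 1 panel, h=2.8000): -0.022733
I_{1,0} (trapezoid, 2 panels, h=1.4000): -0.027562
I_{2,0} (trapezoid, 4 panels, h=0.7000): -0.030221
I_{1,1} = -0.027562 + (-0.027562 − (-0.022733))/3 = -0.029172
I_{2,1} = -0.030221 + (-0.030221 − (-0.027562))/3 = -0.031107
I_{2,2} = -0.031107 + (-0.031107 − (-0.029172))/15 = -0.031236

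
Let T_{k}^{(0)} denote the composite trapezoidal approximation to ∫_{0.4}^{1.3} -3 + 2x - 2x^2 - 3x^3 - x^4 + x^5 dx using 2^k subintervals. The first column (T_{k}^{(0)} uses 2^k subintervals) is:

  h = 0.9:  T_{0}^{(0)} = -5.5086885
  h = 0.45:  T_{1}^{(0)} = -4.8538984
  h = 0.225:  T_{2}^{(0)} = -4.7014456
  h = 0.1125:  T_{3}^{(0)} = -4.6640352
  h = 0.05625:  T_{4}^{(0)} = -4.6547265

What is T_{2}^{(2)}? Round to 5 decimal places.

-4.65163

Richardson extrapolation on the trapezoidal column (denominator 4−1=3):
T_{1}^{(1)} = (4·(-4.8538984) − (-5.5086885)) / 3 = -4.6356350
T_{2}^{(1)} = -4.7014456 + (-4.7014456 − (-4.8538984))/3 = -4.6506280
T_{2}^{(2)} = -4.6506280 + (-4.6506280 − (-4.6356350))/15 = -4.6516275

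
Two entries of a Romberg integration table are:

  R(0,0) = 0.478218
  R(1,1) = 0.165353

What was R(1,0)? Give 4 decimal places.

From R(1,1) = (4·R(1,0) − R(0,0))/3, solve for R(1,0):
4·R(1,0) = 3·0.165353 + 0.478218 = 0.974277
R(1,0) = 0.243569

0.2436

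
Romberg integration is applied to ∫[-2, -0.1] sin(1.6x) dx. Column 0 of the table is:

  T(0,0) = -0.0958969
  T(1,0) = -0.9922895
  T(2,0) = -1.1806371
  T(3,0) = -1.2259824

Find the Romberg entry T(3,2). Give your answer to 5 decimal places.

-1.24094

T(2,1) = -1.1806371 + (-1.1806371 − (-0.9922895))/3 = -1.2434196
T(3,1) = (4·(-1.2259824) − (-1.1806371)) / 3 = -1.2410975
T(3,2) = (16·(-1.2410975) − (-1.2434196)) / 15 = -1.2409427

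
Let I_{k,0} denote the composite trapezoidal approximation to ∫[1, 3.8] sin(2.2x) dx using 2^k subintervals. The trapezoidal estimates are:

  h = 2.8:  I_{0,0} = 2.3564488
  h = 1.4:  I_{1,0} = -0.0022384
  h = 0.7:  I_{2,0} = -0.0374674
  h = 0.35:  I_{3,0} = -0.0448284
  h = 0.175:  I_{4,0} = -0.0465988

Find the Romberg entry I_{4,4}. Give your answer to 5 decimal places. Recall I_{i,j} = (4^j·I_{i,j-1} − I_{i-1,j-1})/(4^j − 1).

-0.04718

I_{1,1} = -0.0022384 + (-0.0022384 − 2.3564488)/3 = -0.7884675
I_{2,1} = -0.0374674 + (-0.0374674 − (-0.0022384))/3 = -0.0492104
I_{3,1} = (4·(-0.0448284) − (-0.0374674)) / 3 = -0.0472821
I_{4,1} = -0.0465988 + (-0.0465988 − (-0.0448284))/3 = -0.0471889
I_{2,2} = (16·(-0.0492104) − (-0.7884675)) / 15 = 0.0000734
I_{3,2} = (16·(-0.0472821) − (-0.0492104)) / 15 = -0.0471535
I_{4,2} = (16·(-0.0471889) − (-0.0472821)) / 15 = -0.0471827
I_{3,3} = (64·(-0.0471535) − 0.0000734) / 63 = -0.0479031
I_{4,3} = (64·(-0.0471827) − (-0.0471535)) / 63 = -0.0471832
I_{4,4} = (256·(-0.0471832) − (-0.0479031)) / 255 = -0.0471804
(Column j=1 coincides with Simpson's rule on the same nodes.)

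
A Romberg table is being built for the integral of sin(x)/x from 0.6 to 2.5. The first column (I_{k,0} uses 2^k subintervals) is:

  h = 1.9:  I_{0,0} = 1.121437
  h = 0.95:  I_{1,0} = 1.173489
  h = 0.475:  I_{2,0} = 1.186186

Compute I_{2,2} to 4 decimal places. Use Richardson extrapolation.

I_{1,1} = (4·1.173489 − 1.121437) / 3 = 1.190840
I_{2,1} = (4·1.186186 − 1.173489) / 3 = 1.190418
I_{2,2} = 1.190418 + (1.190418 − 1.190840)/15 = 1.190390

1.1904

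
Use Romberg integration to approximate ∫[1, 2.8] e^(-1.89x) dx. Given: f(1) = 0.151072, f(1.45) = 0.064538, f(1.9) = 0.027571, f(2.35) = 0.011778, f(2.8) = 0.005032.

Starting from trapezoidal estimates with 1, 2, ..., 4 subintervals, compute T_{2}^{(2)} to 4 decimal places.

0.0773

T_{0}^{(0)} (trapezoid, 1 panel, h=1.8000): 0.140494
T_{1}^{(0)} (trapezoid, 2 panels, h=0.9000): 0.095061
T_{2}^{(0)} (trapezoid, 4 panels, h=0.4500): 0.081873
T_{1}^{(1)} = 0.095061 + (0.095061 − 0.140494)/3 = 0.079917
T_{2}^{(1)} = 0.081873 + (0.081873 − 0.095061)/3 = 0.077477
T_{2}^{(2)} = 0.077477 + (0.077477 − 0.079917)/15 = 0.077314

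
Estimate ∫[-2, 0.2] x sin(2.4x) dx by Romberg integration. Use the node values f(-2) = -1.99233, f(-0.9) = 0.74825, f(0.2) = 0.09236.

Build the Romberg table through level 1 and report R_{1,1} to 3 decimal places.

0.401

R_{0,0} (trapezoid, 1 panel, h=2.2000): -2.08997
R_{1,0} (trapezoid, 2 panels, h=1.1000): -0.22191
R_{1,1} = -0.22191 + (-0.22191 − (-2.08997))/3 = 0.40078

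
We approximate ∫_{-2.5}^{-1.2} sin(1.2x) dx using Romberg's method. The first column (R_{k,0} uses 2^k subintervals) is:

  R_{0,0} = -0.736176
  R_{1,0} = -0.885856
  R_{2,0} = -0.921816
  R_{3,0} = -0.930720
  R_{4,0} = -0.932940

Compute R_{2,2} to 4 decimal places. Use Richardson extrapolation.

-0.9337

Richardson extrapolation on the trapezoidal column (denominator 4−1=3):
R_{1,1} = (4·(-0.885856) − (-0.736176)) / 3 = -0.935749
R_{2,1} = -0.921816 + (-0.921816 − (-0.885856))/3 = -0.933803
R_{2,2} = -0.933803 + (-0.933803 − (-0.935749))/15 = -0.933673
(Column j=1 coincides with Simpson's rule on the same nodes.)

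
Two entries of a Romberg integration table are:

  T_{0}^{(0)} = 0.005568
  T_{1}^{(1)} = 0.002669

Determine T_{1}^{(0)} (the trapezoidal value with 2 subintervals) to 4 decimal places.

0.0034

From T_{1}^{(1)} = (4·T_{1}^{(0)} − T_{0}^{(0)})/3, solve for T_{1}^{(0)}:
4·T_{1}^{(0)} = 3·0.002669 + 0.005568 = 0.013575
T_{1}^{(0)} = 0.003394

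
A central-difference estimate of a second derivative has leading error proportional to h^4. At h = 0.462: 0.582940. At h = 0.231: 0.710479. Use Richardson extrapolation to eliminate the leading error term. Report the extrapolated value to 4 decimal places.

The leading error scales as h^4; refining by a factor of 2 reduces it by 2^4 = 16.
Extrapolated value = (16·A(h/2) − A(h)) / (16 − 1)
= (16·0.710479 − 0.582940) / 15
= 10.784724 / 15 = 0.718982

0.7190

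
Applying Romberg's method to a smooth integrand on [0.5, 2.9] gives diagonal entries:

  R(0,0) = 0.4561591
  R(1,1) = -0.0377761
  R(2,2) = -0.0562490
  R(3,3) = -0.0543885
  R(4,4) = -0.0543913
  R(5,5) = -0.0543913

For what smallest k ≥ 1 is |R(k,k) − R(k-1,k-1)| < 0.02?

k = 2

|R(1,1) − R(0,0)| = 0.4939352 ≥ 0.02
|R(2,2) − R(1,1)| = 0.0184729 < 0.02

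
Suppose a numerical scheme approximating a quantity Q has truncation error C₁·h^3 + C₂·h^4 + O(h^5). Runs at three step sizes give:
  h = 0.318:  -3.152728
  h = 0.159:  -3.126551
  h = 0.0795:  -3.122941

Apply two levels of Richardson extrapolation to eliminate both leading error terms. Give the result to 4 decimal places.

First eliminate the h^3 term (factor 2^3 = 8):
  B₁ = (8·(-3.126551) − (-3.152728))/7 = -3.122811
  B₂ = (8·(-3.122941) − (-3.126551))/7 = -3.122425
Then eliminate the h^4 term (factor 2^4 = 16):
  (16·(-3.122425) − (-3.122811))/15 = -3.122399

-3.1224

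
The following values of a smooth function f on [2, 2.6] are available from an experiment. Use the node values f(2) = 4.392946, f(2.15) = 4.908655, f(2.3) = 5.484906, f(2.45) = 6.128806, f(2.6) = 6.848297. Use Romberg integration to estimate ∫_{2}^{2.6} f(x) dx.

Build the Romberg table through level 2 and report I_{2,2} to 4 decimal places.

I_{0,0} (trapezoid, 1 panel, h=0.6000): 3.372373
I_{1,0} (trapezoid, 2 panels, h=0.3000): 3.331658
I_{2,0} (trapezoid, 4 panels, h=0.1500): 3.321448
I_{1,1} = 3.331658 + (3.331658 − 3.372373)/3 = 3.318086
I_{2,1} = 3.321448 + (3.321448 − 3.331658)/3 = 3.318045
I_{2,2} = 3.318045 + (3.318045 − 3.318086)/15 = 3.318042

3.3180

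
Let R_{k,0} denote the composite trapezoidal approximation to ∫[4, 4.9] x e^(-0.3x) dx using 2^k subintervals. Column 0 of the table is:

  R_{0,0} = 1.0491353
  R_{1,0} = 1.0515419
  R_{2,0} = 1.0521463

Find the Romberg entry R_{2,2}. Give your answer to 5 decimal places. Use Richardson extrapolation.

Richardson extrapolation on the trapezoidal column (denominator 4−1=3):
R_{1,1} = 1.0515419 + (1.0515419 − 1.0491353)/3 = 1.0523441
R_{2,1} = 1.0521463 + (1.0521463 − 1.0515419)/3 = 1.0523478
R_{2,2} = 1.0523478 + (1.0523478 − 1.0523441)/15 = 1.0523480

1.05235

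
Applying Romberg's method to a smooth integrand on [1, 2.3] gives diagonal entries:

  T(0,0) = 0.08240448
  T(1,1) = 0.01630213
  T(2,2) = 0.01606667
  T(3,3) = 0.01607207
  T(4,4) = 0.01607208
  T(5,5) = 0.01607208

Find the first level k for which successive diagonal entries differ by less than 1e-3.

k = 2

|T(1,1) − T(0,0)| = 0.06610235 ≥ 1e-3
|T(2,2) − T(1,1)| = 0.00023546 < 1e-3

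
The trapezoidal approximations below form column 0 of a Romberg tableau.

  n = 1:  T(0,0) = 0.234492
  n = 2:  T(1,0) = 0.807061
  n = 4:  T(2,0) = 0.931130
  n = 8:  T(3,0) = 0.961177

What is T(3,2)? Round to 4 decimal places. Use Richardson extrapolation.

0.9711

Richardson extrapolation on the trapezoidal column (denominator 4−1=3):
T(2,1) = (4·0.931130 − 0.807061) / 3 = 0.972486
T(3,1) = 0.961177 + (0.961177 − 0.931130)/3 = 0.971193
T(3,2) = 0.971193 + (0.971193 − 0.972486)/15 = 0.971107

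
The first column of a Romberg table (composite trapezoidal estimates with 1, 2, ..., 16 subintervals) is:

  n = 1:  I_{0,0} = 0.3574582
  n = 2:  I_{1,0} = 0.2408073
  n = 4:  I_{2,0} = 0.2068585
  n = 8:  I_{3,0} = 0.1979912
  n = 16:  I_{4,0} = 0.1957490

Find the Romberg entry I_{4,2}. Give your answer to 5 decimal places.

0.19500

Richardson extrapolation on the trapezoidal column (denominator 4−1=3):
I_{3,1} = (4·0.1979912 − 0.2068585) / 3 = 0.1950354
I_{4,1} = 0.1957490 + (0.1957490 − 0.1979912)/3 = 0.1950016
I_{4,2} = 0.1950016 + (0.1950016 − 0.1950354)/15 = 0.1949993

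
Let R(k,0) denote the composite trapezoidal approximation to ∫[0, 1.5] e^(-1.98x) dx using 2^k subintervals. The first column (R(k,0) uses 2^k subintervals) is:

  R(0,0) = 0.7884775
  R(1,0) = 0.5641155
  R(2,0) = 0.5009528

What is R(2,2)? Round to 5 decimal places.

R(1,1) = (4·0.5641155 − 0.7884775) / 3 = 0.4893282
R(2,1) = 0.5009528 + (0.5009528 − 0.5641155)/3 = 0.4798986
R(2,2) = (16·0.4798986 − 0.4893282) / 15 = 0.4792700

0.47927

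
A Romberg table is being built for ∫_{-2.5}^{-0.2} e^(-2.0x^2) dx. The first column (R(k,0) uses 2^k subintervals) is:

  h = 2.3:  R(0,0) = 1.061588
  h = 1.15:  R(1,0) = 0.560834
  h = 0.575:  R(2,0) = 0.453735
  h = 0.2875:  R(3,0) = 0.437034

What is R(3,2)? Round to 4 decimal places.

Richardson extrapolation on the trapezoidal column (denominator 4−1=3):
R(2,1) = (4·0.453735 − 0.560834) / 3 = 0.418035
R(3,1) = 0.437034 + (0.437034 − 0.453735)/3 = 0.431467
R(3,2) = 0.431467 + (0.431467 − 0.418035)/15 = 0.432362

0.4324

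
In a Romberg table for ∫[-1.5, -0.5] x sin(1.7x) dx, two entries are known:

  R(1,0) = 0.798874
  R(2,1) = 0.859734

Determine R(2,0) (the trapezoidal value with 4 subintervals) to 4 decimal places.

0.8445

From R(2,1) = (4·R(2,0) − R(1,0))/3, solve for R(2,0):
4·R(2,0) = 3·0.859734 + 0.798874 = 3.378076
R(2,0) = 0.844519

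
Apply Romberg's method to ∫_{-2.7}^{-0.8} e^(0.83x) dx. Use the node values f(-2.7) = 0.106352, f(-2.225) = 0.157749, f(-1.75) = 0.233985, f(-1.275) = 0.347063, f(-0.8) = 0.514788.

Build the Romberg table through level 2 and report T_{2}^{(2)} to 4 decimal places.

0.4921

T_{0}^{(0)} (trapezoid, 1 panel, h=1.9000): 0.590083
T_{1}^{(0)} (trapezoid, 2 panels, h=0.9500): 0.517327
T_{2}^{(0)} (trapezoid, 4 panels, h=0.4750): 0.498449
T_{1}^{(1)} = 0.517327 + (0.517327 − 0.590083)/3 = 0.493075
T_{2}^{(1)} = 0.498449 + (0.498449 − 0.517327)/3 = 0.492156
T_{2}^{(2)} = 0.492156 + (0.492156 − 0.493075)/15 = 0.492095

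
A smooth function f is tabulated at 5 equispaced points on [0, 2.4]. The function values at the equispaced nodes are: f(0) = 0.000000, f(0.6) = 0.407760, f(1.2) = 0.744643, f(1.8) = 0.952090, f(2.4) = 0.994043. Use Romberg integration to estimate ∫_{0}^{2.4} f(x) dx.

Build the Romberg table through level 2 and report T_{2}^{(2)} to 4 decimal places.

T_{0}^{(0)} (trapezoid, 1 panel, h=2.4000): 1.192852
T_{1}^{(0)} (trapezoid, 2 panels, h=1.2000): 1.489997
T_{2}^{(0)} (trapezoid, 4 panels, h=0.6000): 1.560909
T_{1}^{(1)} = 1.489997 + (1.489997 − 1.192852)/3 = 1.589045
T_{2}^{(1)} = 1.560909 + (1.560909 − 1.489997)/3 = 1.584546
T_{2}^{(2)} = 1.584546 + (1.584546 − 1.589045)/15 = 1.584246

1.5842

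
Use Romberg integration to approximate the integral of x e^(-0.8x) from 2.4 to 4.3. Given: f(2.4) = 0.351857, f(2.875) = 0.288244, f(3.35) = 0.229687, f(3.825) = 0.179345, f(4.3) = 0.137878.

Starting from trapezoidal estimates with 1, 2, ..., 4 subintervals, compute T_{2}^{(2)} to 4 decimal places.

T_{0}^{(0)} (trapezoid, 1 panel, h=1.9000): 0.465248
T_{1}^{(0)} (trapezoid, 2 panels, h=0.9500): 0.450827
T_{2}^{(0)} (trapezoid, 4 panels, h=0.4750): 0.447518
T_{1}^{(1)} = 0.450827 + (0.450827 − 0.465248)/3 = 0.446020
T_{2}^{(1)} = 0.447518 + (0.447518 − 0.450827)/3 = 0.446415
T_{2}^{(2)} = 0.446415 + (0.446415 − 0.446020)/15 = 0.446441

0.4464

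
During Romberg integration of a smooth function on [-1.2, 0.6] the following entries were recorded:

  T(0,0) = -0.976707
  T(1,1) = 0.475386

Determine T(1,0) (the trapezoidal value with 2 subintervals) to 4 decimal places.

0.1124

From T(1,1) = (4·T(1,0) − T(0,0))/3, solve for T(1,0):
4·T(1,0) = 3·0.475386 + (-0.976707) = 0.449451
T(1,0) = 0.112363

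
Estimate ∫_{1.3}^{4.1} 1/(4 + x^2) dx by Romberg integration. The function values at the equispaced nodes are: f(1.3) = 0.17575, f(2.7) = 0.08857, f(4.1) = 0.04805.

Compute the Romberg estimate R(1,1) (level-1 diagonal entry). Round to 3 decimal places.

0.270

R(0,0) (trapezoid, 1 panel, h=2.8000): 0.31332
R(1,0) (trapezoid, 2 panels, h=1.4000): 0.28066
R(1,1) = 0.28066 + (0.28066 − 0.31332)/3 = 0.26977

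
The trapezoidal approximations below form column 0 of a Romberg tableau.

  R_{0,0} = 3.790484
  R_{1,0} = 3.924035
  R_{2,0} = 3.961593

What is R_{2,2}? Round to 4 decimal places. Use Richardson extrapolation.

R_{1,1} = 3.924035 + (3.924035 − 3.790484)/3 = 3.968552
R_{2,1} = 3.961593 + (3.961593 − 3.924035)/3 = 3.974112
R_{2,2} = (16·3.974112 − 3.968552) / 15 = 3.974483

3.9745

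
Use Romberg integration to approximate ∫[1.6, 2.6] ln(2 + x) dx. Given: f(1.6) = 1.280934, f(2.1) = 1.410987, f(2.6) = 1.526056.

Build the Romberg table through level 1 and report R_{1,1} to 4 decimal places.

1.4085

R_{0,0} (trapezoid, 1 panel, h=1.0000): 1.403495
R_{1,0} (trapezoid, 2 panels, h=0.5000): 1.407241
R_{1,1} = 1.407241 + (1.407241 − 1.403495)/3 = 1.408490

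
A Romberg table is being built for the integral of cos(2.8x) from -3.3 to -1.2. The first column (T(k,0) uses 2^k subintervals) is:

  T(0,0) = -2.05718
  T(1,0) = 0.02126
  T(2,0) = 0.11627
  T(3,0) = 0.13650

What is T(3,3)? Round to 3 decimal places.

0.143

Richardson extrapolation on the trapezoidal column (denominator 4−1=3):
T(1,1) = 0.02126 + (0.02126 − (-2.05718))/3 = 0.71407
T(2,1) = 0.11627 + (0.11627 − 0.02126)/3 = 0.14794
T(3,1) = 0.13650 + (0.13650 − 0.11627)/3 = 0.14324
T(2,2) = (16·0.14794 − 0.71407) / 15 = 0.11020
T(3,2) = 0.14324 + (0.14324 − 0.14794)/15 = 0.14293
T(3,3) = (64·0.14293 − 0.11020) / 63 = 0.14345
(Column j=1 coincides with Simpson's rule on the same nodes.)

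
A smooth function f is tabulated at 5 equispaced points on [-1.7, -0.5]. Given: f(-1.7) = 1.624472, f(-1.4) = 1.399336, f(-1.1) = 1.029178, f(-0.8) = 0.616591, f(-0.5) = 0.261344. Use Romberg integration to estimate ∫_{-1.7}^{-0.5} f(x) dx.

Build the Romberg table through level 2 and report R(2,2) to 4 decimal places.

R(0,0) (trapezoid, 1 panel, h=1.2000): 1.131490
R(1,0) (trapezoid, 2 panels, h=0.6000): 1.183252
R(2,0) (trapezoid, 4 panels, h=0.3000): 1.196404
R(1,1) = 1.183252 + (1.183252 − 1.131490)/3 = 1.200506
R(2,1) = 1.196404 + (1.196404 − 1.183252)/3 = 1.200788
R(2,2) = 1.200788 + (1.200788 − 1.200506)/15 = 1.200807

1.2008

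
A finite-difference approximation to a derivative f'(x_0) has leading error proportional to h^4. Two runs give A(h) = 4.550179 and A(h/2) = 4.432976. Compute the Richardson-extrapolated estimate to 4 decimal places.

The leading error scales as h^4; refining by a factor of 2 reduces it by 2^4 = 16.
Extrapolated value = (16·A(h/2) − A(h)) / (16 − 1)
= (16·4.432976 − 4.550179) / 15
= 66.377437 / 15 = 4.425162

4.4252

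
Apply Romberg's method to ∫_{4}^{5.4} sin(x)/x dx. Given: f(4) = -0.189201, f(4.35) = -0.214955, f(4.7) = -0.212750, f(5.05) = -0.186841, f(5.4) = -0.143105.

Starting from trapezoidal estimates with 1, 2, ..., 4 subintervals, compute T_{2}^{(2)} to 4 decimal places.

T_{0}^{(0)} (trapezoid, 1 panel, h=1.4000): -0.232614
T_{1}^{(0)} (trapezoid, 2 panels, h=0.7000): -0.265232
T_{2}^{(0)} (trapezoid, 4 panels, h=0.3500): -0.273245
T_{1}^{(1)} = -0.265232 + (-0.265232 − (-0.232614))/3 = -0.276105
T_{2}^{(1)} = -0.273245 + (-0.273245 − (-0.265232))/3 = -0.275916
T_{2}^{(2)} = -0.275916 + (-0.275916 − (-0.276105))/15 = -0.275903

-0.2759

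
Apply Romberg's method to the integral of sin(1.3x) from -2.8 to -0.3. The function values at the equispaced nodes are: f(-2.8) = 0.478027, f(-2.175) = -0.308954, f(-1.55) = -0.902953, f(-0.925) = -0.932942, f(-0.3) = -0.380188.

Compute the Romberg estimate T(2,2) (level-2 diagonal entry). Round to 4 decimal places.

-1.3859

T(0,0) (trapezoid, 1 panel, h=2.5000): 0.122299
T(1,0) (trapezoid, 2 panels, h=1.2500): -1.067542
T(2,0) (trapezoid, 4 panels, h=0.6250): -1.309956
T(1,1) = -1.067542 + (-1.067542 − 0.122299)/3 = -1.464156
T(2,1) = -1.309956 + (-1.309956 − (-1.067542))/3 = -1.390761
T(2,2) = -1.390761 + (-1.390761 − (-1.464156))/15 = -1.385868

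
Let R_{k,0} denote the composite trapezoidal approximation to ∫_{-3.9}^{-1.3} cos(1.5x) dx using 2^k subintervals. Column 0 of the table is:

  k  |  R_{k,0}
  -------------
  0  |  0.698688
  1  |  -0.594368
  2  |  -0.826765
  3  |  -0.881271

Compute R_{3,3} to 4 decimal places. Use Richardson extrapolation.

-0.8992

R_{1,1} = (4·(-0.594368) − 0.698688) / 3 = -1.025387
R_{2,1} = (4·(-0.826765) − (-0.594368)) / 3 = -0.904231
R_{3,1} = (4·(-0.881271) − (-0.826765)) / 3 = -0.899440
R_{2,2} = -0.904231 + (-0.904231 − (-1.025387))/15 = -0.896154
R_{3,2} = -0.899440 + (-0.899440 − (-0.904231))/15 = -0.899121
R_{3,3} = (64·(-0.899121) − (-0.896154)) / 63 = -0.899168
(Column j=1 coincides with Simpson's rule on the same nodes.)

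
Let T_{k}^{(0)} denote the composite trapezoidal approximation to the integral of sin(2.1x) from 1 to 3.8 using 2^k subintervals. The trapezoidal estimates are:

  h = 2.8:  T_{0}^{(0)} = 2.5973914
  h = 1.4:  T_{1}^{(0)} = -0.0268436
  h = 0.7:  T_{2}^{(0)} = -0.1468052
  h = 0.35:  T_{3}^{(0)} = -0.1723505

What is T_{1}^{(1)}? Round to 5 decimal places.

-0.90159

Richardson extrapolation on the trapezoidal column (denominator 4−1=3):
T_{1}^{(1)} = (4·(-0.0268436) − 2.5973914) / 3 = -0.9015886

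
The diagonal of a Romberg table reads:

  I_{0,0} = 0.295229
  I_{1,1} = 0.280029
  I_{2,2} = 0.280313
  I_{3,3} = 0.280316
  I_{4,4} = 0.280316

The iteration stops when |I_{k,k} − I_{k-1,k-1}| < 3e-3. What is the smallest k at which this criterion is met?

k = 2

|I_{1,1} − I_{0,0}| = 0.015200 ≥ 3e-3
|I_{2,2} − I_{1,1}| = 0.000284 < 3e-3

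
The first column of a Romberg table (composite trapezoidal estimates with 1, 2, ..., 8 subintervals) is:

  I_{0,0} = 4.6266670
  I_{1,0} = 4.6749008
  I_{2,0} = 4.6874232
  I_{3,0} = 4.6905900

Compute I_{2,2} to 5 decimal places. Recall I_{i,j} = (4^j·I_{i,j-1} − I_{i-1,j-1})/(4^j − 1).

I_{1,1} = (4·4.6749008 − 4.6266670) / 3 = 4.6909787
I_{2,1} = (4·4.6874232 − 4.6749008) / 3 = 4.6915973
I_{2,2} = 4.6915973 + (4.6915973 − 4.6909787)/15 = 4.6916385

4.69164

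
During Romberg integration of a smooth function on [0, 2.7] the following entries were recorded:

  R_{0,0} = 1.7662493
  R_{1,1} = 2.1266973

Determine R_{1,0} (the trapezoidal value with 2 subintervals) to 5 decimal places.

From R_{1,1} = (4·R_{1,0} − R_{0,0})/3, solve for R_{1,0}:
4·R_{1,0} = 3·2.1266973 + 1.7662493 = 8.1463412
R_{1,0} = 2.0365853

2.03659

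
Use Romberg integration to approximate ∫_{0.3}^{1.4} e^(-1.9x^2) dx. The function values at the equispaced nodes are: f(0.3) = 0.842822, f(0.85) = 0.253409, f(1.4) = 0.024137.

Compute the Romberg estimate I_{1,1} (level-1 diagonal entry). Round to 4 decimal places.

0.3448

I_{0,0} (trapezoid, 1 panel, h=1.1000): 0.476827
I_{1,0} (trapezoid, 2 panels, h=0.5500): 0.377789
I_{1,1} = 0.377789 + (0.377789 − 0.476827)/3 = 0.344776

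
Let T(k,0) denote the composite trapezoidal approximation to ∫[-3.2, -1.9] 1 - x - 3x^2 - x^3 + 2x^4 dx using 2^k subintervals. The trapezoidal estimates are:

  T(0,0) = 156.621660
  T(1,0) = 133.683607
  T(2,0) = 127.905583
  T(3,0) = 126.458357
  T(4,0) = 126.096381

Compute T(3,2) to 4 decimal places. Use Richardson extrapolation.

125.9757

T(2,1) = (4·127.905583 − 133.683607) / 3 = 125.979575
T(3,1) = (4·126.458357 − 127.905583) / 3 = 125.975948
T(3,2) = (16·125.975948 − 125.979575) / 15 = 125.975706
(Column j=1 coincides with Simpson's rule on the same nodes.)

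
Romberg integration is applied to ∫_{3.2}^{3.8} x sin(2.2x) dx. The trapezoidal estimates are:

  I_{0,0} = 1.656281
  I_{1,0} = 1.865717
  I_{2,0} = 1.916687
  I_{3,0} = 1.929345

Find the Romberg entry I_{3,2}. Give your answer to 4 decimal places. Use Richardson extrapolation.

Richardson extrapolation on the trapezoidal column (denominator 4−1=3):
I_{2,1} = 1.916687 + (1.916687 − 1.865717)/3 = 1.933677
I_{3,1} = (4·1.929345 − 1.916687) / 3 = 1.933564
I_{3,2} = 1.933564 + (1.933564 − 1.933677)/15 = 1.933556

1.9336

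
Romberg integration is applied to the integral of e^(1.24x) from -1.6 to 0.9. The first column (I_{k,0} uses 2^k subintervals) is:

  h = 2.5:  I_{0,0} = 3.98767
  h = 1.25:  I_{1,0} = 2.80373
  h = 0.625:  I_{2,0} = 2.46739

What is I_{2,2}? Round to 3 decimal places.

2.352

I_{1,1} = (4·2.80373 − 3.98767) / 3 = 2.40908
I_{2,1} = 2.46739 + (2.46739 − 2.80373)/3 = 2.35528
I_{2,2} = 2.35528 + (2.35528 − 2.40908)/15 = 2.35169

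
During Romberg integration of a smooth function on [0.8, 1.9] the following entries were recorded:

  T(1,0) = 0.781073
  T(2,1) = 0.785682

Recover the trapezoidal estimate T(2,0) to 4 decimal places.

From T(2,1) = (4·T(2,0) − T(1,0))/3, solve for T(2,0):
4·T(2,0) = 3·0.785682 + 0.781073 = 3.138119
T(2,0) = 0.784530

0.7845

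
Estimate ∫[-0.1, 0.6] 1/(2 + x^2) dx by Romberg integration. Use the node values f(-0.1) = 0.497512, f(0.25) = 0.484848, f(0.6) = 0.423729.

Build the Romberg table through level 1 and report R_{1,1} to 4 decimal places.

R_{0,0} (trapezoid, 1 panel, h=0.7000): 0.322434
R_{1,0} (trapezoid, 2 panels, h=0.3500): 0.330914
R_{1,1} = 0.330914 + (0.330914 − 0.322434)/3 = 0.333741

0.3337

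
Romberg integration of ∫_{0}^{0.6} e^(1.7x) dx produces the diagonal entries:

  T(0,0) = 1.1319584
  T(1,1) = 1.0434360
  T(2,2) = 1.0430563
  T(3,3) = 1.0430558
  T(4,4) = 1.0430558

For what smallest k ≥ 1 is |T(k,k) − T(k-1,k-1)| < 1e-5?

k = 3

|T(1,1) − T(0,0)| = 0.0885224 ≥ 1e-5
|T(2,2) − T(1,1)| = 0.0003797 ≥ 1e-5
|T(3,3) − T(2,2)| = 0.0000005 < 1e-5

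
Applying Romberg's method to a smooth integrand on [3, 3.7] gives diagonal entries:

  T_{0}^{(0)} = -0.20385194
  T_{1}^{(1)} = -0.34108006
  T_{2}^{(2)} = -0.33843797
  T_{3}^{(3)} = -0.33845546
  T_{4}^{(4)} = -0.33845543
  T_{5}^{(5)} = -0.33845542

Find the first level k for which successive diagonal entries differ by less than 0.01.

k = 2

|T_{1}^{(1)} − T_{0}^{(0)}| = 0.13722812 ≥ 0.01
|T_{2}^{(2)} − T_{1}^{(1)}| = 0.00264209 < 0.01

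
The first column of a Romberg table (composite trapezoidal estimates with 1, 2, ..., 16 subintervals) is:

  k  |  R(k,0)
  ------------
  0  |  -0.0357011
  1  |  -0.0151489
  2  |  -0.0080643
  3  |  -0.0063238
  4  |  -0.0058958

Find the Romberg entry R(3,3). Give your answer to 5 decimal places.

-0.00575

Richardson extrapolation on the trapezoidal column (denominator 4−1=3):
R(1,1) = -0.0151489 + (-0.0151489 − (-0.0357011))/3 = -0.0082982
R(2,1) = -0.0080643 + (-0.0080643 − (-0.0151489))/3 = -0.0057028
R(3,1) = (4·(-0.0063238) − (-0.0080643)) / 3 = -0.0057436
R(2,2) = -0.0057028 + (-0.0057028 − (-0.0082982))/15 = -0.0055298
R(3,2) = -0.0057436 + (-0.0057436 − (-0.0057028))/15 = -0.0057463
R(3,3) = -0.0057463 + (-0.0057463 − (-0.0055298))/63 = -0.0057497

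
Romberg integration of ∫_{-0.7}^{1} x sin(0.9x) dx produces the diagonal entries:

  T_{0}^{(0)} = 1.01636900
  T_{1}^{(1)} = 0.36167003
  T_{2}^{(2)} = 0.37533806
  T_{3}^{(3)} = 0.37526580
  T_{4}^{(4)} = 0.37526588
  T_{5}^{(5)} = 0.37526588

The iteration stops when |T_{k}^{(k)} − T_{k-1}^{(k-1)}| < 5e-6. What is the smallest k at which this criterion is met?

|T_{1}^{(1)} − T_{0}^{(0)}| = 0.65469897 ≥ 5e-6
|T_{2}^{(2)} − T_{1}^{(1)}| = 0.01366803 ≥ 5e-6
|T_{3}^{(3)} − T_{2}^{(2)}| = 0.00007226 ≥ 5e-6
|T_{4}^{(4)} − T_{3}^{(3)}| = 0.00000008 < 5e-6

k = 4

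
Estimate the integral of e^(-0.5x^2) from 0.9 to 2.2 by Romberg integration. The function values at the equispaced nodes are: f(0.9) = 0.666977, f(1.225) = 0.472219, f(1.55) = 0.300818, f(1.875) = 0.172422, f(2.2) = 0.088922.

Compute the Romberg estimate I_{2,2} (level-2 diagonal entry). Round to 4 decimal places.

I_{0,0} (trapezoid, 1 panel, h=1.3000): 0.491334
I_{1,0} (trapezoid, 2 panels, h=0.6500): 0.441199
I_{2,0} (trapezoid, 4 panels, h=0.3250): 0.430108
I_{1,1} = 0.441199 + (0.441199 − 0.491334)/3 = 0.424487
I_{2,1} = 0.430108 + (0.430108 − 0.441199)/3 = 0.426411
I_{2,2} = 0.426411 + (0.426411 − 0.424487)/15 = 0.426539

0.4265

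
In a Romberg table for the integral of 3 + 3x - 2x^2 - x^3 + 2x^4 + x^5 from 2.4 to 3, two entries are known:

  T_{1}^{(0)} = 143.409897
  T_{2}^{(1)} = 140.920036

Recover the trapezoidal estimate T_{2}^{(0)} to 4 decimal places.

From T_{2}^{(1)} = (4·T_{2}^{(0)} − T_{1}^{(0)})/3, solve for T_{2}^{(0)}:
4·T_{2}^{(0)} = 3·140.920036 + 143.409897 = 566.170005
T_{2}^{(0)} = 141.542501

141.5425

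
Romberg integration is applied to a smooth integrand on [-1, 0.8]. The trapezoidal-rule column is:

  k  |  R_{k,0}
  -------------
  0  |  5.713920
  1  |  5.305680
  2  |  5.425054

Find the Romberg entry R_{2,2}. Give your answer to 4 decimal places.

5.4845

Richardson extrapolation on the trapezoidal column (denominator 4−1=3):
R_{1,1} = (4·5.305680 − 5.713920) / 3 = 5.169600
R_{2,1} = (4·5.425054 − 5.305680) / 3 = 5.464845
R_{2,2} = (16·5.464845 − 5.169600) / 15 = 5.484528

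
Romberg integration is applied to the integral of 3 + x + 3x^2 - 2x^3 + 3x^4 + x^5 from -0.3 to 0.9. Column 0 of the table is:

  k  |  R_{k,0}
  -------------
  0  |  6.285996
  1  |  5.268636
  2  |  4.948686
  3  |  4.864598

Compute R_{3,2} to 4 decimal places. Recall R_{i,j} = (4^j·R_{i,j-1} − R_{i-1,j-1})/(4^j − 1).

4.8362

R_{2,1} = (4·4.948686 − 5.268636) / 3 = 4.842036
R_{3,1} = (4·4.864598 − 4.948686) / 3 = 4.836569
R_{3,2} = (16·4.836569 − 4.842036) / 15 = 4.836205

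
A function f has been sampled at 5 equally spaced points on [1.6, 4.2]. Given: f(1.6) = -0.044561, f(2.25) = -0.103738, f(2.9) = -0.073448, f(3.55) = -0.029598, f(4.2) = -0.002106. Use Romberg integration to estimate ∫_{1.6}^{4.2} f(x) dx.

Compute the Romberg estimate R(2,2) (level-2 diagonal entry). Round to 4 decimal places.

-0.1582

R(0,0) (trapezoid, 1 panel, h=2.6000): -0.060667
R(1,0) (trapezoid, 2 panels, h=1.3000): -0.125816
R(2,0) (trapezoid, 4 panels, h=0.6500): -0.149576
R(1,1) = -0.125816 + (-0.125816 − (-0.060667))/3 = -0.147532
R(2,1) = -0.149576 + (-0.149576 − (-0.125816))/3 = -0.157496
R(2,2) = -0.157496 + (-0.157496 − (-0.147532))/15 = -0.158160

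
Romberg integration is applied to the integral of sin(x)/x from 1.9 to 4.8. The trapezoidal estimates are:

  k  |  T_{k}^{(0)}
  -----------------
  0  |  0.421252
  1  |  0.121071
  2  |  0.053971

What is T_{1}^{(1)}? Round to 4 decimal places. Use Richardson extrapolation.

0.0210

Richardson extrapolation on the trapezoidal column (denominator 4−1=3):
T_{1}^{(1)} = (4·0.121071 − 0.421252) / 3 = 0.021011
(Column j=1 coincides with Simpson's rule on the same nodes.)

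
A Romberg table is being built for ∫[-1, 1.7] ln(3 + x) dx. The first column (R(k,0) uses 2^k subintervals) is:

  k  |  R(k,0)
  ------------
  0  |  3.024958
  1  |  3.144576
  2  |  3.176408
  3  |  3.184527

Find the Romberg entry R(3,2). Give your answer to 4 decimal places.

3.1872

Richardson extrapolation on the trapezoidal column (denominator 4−1=3):
R(2,1) = (4·3.176408 − 3.144576) / 3 = 3.187019
R(3,1) = 3.184527 + (3.184527 − 3.176408)/3 = 3.187233
R(3,2) = (16·3.187233 − 3.187019) / 15 = 3.187247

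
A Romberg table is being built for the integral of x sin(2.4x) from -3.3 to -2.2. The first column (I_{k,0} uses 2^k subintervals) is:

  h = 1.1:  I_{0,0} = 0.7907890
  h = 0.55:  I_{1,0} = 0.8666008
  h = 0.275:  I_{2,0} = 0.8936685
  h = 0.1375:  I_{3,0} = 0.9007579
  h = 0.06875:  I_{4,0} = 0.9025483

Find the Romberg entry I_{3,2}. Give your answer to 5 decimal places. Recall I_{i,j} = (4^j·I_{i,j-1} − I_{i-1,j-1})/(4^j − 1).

Richardson extrapolation on the trapezoidal column (denominator 4−1=3):
I_{2,1} = 0.8936685 + (0.8936685 − 0.8666008)/3 = 0.9026911
I_{3,1} = 0.9007579 + (0.9007579 − 0.8936685)/3 = 0.9031210
I_{3,2} = (16·0.9031210 − 0.9026911) / 15 = 0.9031497

0.90315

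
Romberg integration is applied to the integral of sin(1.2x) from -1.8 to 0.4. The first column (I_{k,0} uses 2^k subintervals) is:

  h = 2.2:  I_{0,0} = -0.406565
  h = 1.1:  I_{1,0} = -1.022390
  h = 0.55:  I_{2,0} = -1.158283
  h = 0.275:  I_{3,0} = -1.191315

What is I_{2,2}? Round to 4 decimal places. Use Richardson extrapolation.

-1.2020

Richardson extrapolation on the trapezoidal column (denominator 4−1=3):
I_{1,1} = (4·(-1.022390) − (-0.406565)) / 3 = -1.227665
I_{2,1} = (4·(-1.158283) − (-1.022390)) / 3 = -1.203581
I_{2,2} = -1.203581 + (-1.203581 − (-1.227665))/15 = -1.201975
(Column j=1 coincides with Simpson's rule on the same nodes.)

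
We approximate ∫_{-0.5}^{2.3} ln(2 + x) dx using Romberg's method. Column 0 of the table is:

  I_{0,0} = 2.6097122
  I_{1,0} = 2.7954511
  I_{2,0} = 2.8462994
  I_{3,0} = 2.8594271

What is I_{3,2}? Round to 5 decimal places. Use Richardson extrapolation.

2.86384

Richardson extrapolation on the trapezoidal column (denominator 4−1=3):
I_{2,1} = (4·2.8462994 − 2.7954511) / 3 = 2.8632488
I_{3,1} = (4·2.8594271 − 2.8462994) / 3 = 2.8638030
I_{3,2} = (16·2.8638030 − 2.8632488) / 15 = 2.8638399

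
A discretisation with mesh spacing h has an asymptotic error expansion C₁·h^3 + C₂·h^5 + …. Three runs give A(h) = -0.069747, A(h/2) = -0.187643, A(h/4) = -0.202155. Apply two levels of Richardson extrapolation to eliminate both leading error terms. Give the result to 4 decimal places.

-0.2042

First eliminate the h^3 term (factor 2^3 = 8):
  B₁ = (8·(-0.187643) − (-0.069747))/7 = -0.204485
  B₂ = (8·(-0.202155) − (-0.187643))/7 = -0.204228
Then eliminate the h^5 term (factor 2^5 = 32):
  (32·(-0.204228) − (-0.204485))/31 = -0.204220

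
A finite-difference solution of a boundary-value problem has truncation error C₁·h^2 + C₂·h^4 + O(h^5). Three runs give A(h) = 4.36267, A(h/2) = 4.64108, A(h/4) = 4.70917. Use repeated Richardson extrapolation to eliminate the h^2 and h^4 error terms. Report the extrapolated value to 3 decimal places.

First eliminate the h^2 term (factor 2^2 = 4):
  B₁ = (4·4.64108 − 4.36267)/3 = 4.73388
  B₂ = (4·4.70917 − 4.64108)/3 = 4.73187
Then eliminate the h^4 term (factor 2^4 = 16):
  (16·4.73187 − 4.73388)/15 = 4.73174

4.732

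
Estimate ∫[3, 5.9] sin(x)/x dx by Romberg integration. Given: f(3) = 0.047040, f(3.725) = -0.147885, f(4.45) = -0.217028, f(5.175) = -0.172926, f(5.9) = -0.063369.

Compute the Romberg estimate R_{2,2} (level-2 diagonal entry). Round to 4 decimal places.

-0.4184

R_{0,0} (trapezoid, 1 panel, h=2.9000): -0.023677
R_{1,0} (trapezoid, 2 panels, h=1.4500): -0.326529
R_{2,0} (trapezoid, 4 panels, h=0.7250): -0.395853
R_{1,1} = -0.326529 + (-0.326529 − (-0.023677))/3 = -0.427480
R_{2,1} = -0.395853 + (-0.395853 − (-0.326529))/3 = -0.418961
R_{2,2} = -0.418961 + (-0.418961 − (-0.427480))/15 = -0.418393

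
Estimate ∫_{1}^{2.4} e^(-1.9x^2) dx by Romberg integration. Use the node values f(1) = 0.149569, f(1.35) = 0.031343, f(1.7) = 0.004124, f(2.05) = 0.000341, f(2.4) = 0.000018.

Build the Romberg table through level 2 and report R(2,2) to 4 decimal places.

0.0328

R(0,0) (trapezoid, 1 panel, h=1.4000): 0.104711
R(1,0) (trapezoid, 2 panels, h=0.7000): 0.055242
R(2,0) (trapezoid, 4 panels, h=0.3500): 0.038711
R(1,1) = 0.055242 + (0.055242 − 0.104711)/3 = 0.038752
R(2,1) = 0.038711 + (0.038711 − 0.055242)/3 = 0.033201
R(2,2) = 0.033201 + (0.033201 − 0.038752)/15 = 0.032831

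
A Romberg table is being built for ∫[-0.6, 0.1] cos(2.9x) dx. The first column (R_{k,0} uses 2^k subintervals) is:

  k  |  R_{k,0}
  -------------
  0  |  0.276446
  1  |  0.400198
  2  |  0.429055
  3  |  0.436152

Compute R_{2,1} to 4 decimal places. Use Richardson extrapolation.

R_{2,1} = 0.429055 + (0.429055 − 0.400198)/3 = 0.438674

0.4387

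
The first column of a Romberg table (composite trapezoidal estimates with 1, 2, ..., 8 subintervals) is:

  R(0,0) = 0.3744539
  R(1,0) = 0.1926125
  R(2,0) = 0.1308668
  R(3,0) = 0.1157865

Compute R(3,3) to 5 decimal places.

0.11082

R(1,1) = (4·0.1926125 − 0.3744539) / 3 = 0.1319987
R(2,1) = 0.1308668 + (0.1308668 − 0.1926125)/3 = 0.1102849
R(3,1) = 0.1157865 + (0.1157865 − 0.1308668)/3 = 0.1107597
R(2,2) = (16·0.1102849 − 0.1319987) / 15 = 0.1088373
R(3,2) = (16·0.1107597 − 0.1102849) / 15 = 0.1107914
R(3,3) = (64·0.1107914 − 0.1088373) / 63 = 0.1108224
(Column j=1 coincides with Simpson's rule on the same nodes.)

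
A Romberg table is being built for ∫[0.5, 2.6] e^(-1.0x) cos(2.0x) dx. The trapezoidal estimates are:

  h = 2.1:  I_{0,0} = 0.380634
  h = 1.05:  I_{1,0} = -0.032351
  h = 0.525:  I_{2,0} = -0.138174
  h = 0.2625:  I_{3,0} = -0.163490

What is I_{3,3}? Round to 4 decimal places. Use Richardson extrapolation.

Richardson extrapolation on the trapezoidal column (denominator 4−1=3):
I_{1,1} = (4·(-0.032351) − 0.380634) / 3 = -0.170013
I_{2,1} = (4·(-0.138174) − (-0.032351)) / 3 = -0.173448
I_{3,1} = -0.163490 + (-0.163490 − (-0.138174))/3 = -0.171929
I_{2,2} = (16·(-0.173448) − (-0.170013)) / 15 = -0.173677
I_{3,2} = (16·(-0.171929) − (-0.173448)) / 15 = -0.171828
I_{3,3} = -0.171828 + (-0.171828 − (-0.173677))/63 = -0.171799
(Column j=1 coincides with Simpson's rule on the same nodes.)

-0.1718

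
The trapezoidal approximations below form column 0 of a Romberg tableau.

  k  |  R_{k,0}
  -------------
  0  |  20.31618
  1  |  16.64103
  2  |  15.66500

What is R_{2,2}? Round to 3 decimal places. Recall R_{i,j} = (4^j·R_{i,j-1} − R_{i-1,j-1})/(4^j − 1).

Richardson extrapolation on the trapezoidal column (denominator 4−1=3):
R_{1,1} = 16.64103 + (16.64103 − 20.31618)/3 = 15.41598
R_{2,1} = (4·15.66500 − 16.64103) / 3 = 15.33966
R_{2,2} = (16·15.33966 − 15.41598) / 15 = 15.33457

15.335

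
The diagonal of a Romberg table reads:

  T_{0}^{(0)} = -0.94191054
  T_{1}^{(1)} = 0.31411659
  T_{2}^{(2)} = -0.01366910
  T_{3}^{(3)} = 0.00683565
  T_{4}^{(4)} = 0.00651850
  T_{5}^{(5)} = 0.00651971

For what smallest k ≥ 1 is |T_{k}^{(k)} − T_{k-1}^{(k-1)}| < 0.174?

k = 3

|T_{1}^{(1)} − T_{0}^{(0)}| = 1.25602713 ≥ 0.174
|T_{2}^{(2)} − T_{1}^{(1)}| = 0.32778569 ≥ 0.174
|T_{3}^{(3)} − T_{2}^{(2)}| = 0.02050475 < 0.174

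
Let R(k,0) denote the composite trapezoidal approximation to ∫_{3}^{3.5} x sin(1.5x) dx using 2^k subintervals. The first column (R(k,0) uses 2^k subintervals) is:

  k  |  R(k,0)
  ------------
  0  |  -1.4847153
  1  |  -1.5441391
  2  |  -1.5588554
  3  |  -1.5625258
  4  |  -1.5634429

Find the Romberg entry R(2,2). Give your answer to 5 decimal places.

Richardson extrapolation on the trapezoidal column (denominator 4−1=3):
R(1,1) = (4·(-1.5441391) − (-1.4847153)) / 3 = -1.5639470
R(2,1) = -1.5588554 + (-1.5588554 − (-1.5441391))/3 = -1.5637608
R(2,2) = -1.5637608 + (-1.5637608 − (-1.5639470))/15 = -1.5637484
(Column j=1 coincides with Simpson's rule on the same nodes.)

-1.56375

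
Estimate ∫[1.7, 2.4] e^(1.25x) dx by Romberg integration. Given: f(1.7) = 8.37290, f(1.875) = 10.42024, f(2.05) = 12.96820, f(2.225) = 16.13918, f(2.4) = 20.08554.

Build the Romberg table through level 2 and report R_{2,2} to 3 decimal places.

9.370

R_{0,0} (trapezoid, 1 panel, h=0.7000): 9.96045
R_{1,0} (trapezoid, 2 panels, h=0.3500): 9.51910
R_{2,0} (trapezoid, 4 panels, h=0.1750): 9.40745
R_{1,1} = 9.51910 + (9.51910 − 9.96045)/3 = 9.37198
R_{2,1} = 9.40745 + (9.40745 − 9.51910)/3 = 9.37023
R_{2,2} = 9.37023 + (9.37023 − 9.37198)/15 = 9.37011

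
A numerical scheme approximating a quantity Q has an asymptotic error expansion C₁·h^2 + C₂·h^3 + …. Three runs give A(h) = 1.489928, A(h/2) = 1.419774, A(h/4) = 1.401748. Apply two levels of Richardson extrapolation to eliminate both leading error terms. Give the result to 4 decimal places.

First eliminate the h^2 term (factor 2^2 = 4):
  B₁ = (4·1.419774 − 1.489928)/3 = 1.396389
  B₂ = (4·1.401748 − 1.419774)/3 = 1.395739
Then eliminate the h^3 term (factor 2^3 = 8):
  (8·1.395739 − 1.396389)/7 = 1.395646

1.3956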